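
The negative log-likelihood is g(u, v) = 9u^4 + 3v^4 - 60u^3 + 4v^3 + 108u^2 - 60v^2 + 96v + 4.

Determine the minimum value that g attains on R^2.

-828

g(u,v) separates as P(u) + Q(v) + 4, so its minimum is min P + min Q + 4.
P'(u) = 36u(u - 3)(u - 2) vanishes at u ∈ {0, 2, 3}; Q'(v) = 12(v - 2)(v - 1)(v + 4) vanishes at v ∈ {-4, 1, 2}.
Local minima of P (where P''>0): P(0)=0, P(3)=81. Local minima of Q: Q(-4)=-832, Q(2)=32.
So the global minimum of g is P(0) + Q(-4) + 4 = 0 − 832 + 4 = -828, attained at (0, -4).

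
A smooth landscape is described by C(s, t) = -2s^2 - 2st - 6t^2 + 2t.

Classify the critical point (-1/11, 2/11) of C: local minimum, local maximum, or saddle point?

local maximum

The Hessian of C is constant: H = [[-4, -2], [-2, -12]].
det(H) = (-4)·(-12) − (-2)² = 44.
det(H) > 0 and tr(H) = -16 < 0, so H is negative definite and the point is a local maximum.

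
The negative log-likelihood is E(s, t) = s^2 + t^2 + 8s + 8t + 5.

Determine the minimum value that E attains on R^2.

E(s,t) separates as P(s) + Q(t) + 5, so its minimum is min P + min Q + 5.
P'(s) = 2s + 8 vanishes at s ∈ {-4}; Q'(t) = 2(t + 4) vanishes at t ∈ {-4}.
Local minima of P (where P''>0): P(-4)=-16. Local minima of Q: Q(-4)=-16.
So the global minimum of E is P(-4) + Q(-4) + 5 = -16 − 16 + 5 = -27, attained at (-4, -4).

-27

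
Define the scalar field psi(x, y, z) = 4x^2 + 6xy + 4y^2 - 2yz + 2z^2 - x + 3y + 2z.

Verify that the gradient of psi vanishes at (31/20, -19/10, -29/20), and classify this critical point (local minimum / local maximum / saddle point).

local minimum

∇psi = (8x + 6y - 1, 6x + 8y - 2z + 3, -2y + 4z + 2); substituting (31/20, -19/10, -29/20) gives ∇psi = (0, 0, 0), so (31/20, -19/10, -29/20) is indeed a critical point.
The Hessian is constant: H = [[8, 6, 0], [6, 8, -2], [0, -2, 4]].
Leading principal minors: Δ₁ = 8, Δ₂ = 28, Δ₃ = 80.
All leading minors are positive, so H is positive definite: a local minimum.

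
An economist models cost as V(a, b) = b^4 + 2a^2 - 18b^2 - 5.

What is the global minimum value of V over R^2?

-86

V(a,b) separates as P(a) + Q(b) − 5, so its minimum is min P + min Q − 5.
P'(a) = 4a vanishes at a ∈ {0}; Q'(b) = 4b(b - 3)(b + 3) vanishes at b ∈ {-3, 0, 3}.
Local minima of P (where P''>0): P(0)=0. Local minima of Q: Q(-3)=-81, Q(3)=-81.
So the global minimum of V is P(0) + Q(-3) − 5 = 0 − 81 − 5 = -86, attained at (0, -3).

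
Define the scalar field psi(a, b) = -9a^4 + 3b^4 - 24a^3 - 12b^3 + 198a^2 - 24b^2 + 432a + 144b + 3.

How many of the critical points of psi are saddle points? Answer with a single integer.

5

psi separates as a function of a plus a function of b, so ∇psi=0 decouples.
∂psi/∂a = -36(a - 3)(a + 1)(a + 4) = 0 at a ∈ {-4, -1, 3}; ∂psi/∂b = 12(b - 3)(b - 2)(b + 2) = 0 at b ∈ {-2, 2, 3}.
The Hessian is diagonal: diag(psi_aa, psi_bb). Second derivatives: psi_aa(-4)=-756, psi_aa(-1)=432, psi_aa(3)=-1008; psi_bb(-2)=240, psi_bb(2)=-48, psi_bb(3)=60.
Saddle points occur where the two diagonal entries have opposite signs: (-4, -2), (-4, 3), (-1, 2), (3, -2), (3, 3). Count: 5.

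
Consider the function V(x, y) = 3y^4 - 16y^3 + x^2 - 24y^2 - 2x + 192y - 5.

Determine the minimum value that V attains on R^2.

V(x,y) separates as P(x) + Q(y) − 5, so its minimum is min P + min Q − 5.
P'(x) = 2x - 2 vanishes at x ∈ {1}; Q'(y) = 12(y - 4)(y - 2)(y + 2) vanishes at y ∈ {-2, 2, 4}.
Local minima of P (where P''>0): P(1)=-1. Local minima of Q: Q(-2)=-304, Q(4)=128.
So the global minimum of V is P(1) + Q(-2) − 5 = -1 − 304 − 5 = -310, attained at (1, -2).

-310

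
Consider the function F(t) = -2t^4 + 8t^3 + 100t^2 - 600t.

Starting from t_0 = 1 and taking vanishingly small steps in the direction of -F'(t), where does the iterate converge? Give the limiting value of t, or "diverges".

F'(t) = -8(t - 5)(t - 3)(t + 5), so F'(1) = -384.
Gradient descent moves in the -F' direction, i.e. t is increasing.
The nearest critical point in that direction is t = 3, where F'' = 128 > 0 (a local minimum). The iterate converges there.

3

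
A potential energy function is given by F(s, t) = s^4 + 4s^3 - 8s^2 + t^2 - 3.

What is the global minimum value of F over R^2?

-131

F(s,t) separates as P(s) + Q(t) − 3, so its minimum is min P + min Q − 3.
P'(s) = 4s(s - 1)(s + 4) vanishes at s ∈ {-4, 0, 1}; Q'(t) = 2t vanishes at t ∈ {0}.
Local minima of P (where P''>0): P(-4)=-128, P(1)=-3. Local minima of Q: Q(0)=0.
So the global minimum of F is P(-4) + Q(0) − 3 = -128 + 0 − 3 = -131, attained at (-4, 0).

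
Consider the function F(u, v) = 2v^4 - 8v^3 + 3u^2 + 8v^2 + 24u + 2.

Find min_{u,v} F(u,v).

-46

F(u,v) separates as P(u) + Q(v) + 2, so its minimum is min P + min Q + 2.
P'(u) = 6u + 24 vanishes at u ∈ {-4}; Q'(v) = 8v(v - 2)(v - 1) vanishes at v ∈ {0, 1, 2}.
Local minima of P (where P''>0): P(-4)=-48. Local minima of Q: Q(0)=0, Q(2)=0.
So the global minimum of F is P(-4) + Q(0) + 2 = -48 + 0 + 2 = -46, attained at (-4, 0).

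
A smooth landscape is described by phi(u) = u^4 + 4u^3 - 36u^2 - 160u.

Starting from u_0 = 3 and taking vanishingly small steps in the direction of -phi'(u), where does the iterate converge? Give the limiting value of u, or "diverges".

4

phi'(u) = 4(u - 4)(u + 2)(u + 5), so phi'(3) = -160.
Gradient descent moves in the -phi' direction, i.e. u is increasing.
The nearest critical point in that direction is u = 4, where phi'' = 216 > 0 (a local minimum). The iterate converges there.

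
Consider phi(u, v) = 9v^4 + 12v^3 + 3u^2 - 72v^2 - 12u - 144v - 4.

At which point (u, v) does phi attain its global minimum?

(2, 2)

phi(u,v) separates as P(u) + Q(v) − 4, so its minimum is min P + min Q − 4.
P'(u) = 6u - 12 vanishes at u ∈ {2}; Q'(v) = 36(v - 2)(v + 1)(v + 2) vanishes at v ∈ {-2, -1, 2}.
Local minima of P (where P''>0): P(2)=-12. Local minima of Q: Q(-2)=48, Q(2)=-336.
So the global minimum of phi is P(2) + Q(2) − 4 = -12 − 336 − 4 = -352, attained at (2, 2).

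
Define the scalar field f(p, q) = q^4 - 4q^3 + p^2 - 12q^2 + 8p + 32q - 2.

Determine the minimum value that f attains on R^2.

f(p,q) separates as A(p) + B(q) − 2, so its minimum is min A + min B − 2.
A'(p) = 2p + 8 vanishes at p ∈ {-4}; B'(q) = 4(q - 4)(q - 1)(q + 2) vanishes at q ∈ {-2, 1, 4}.
Local minima of A (where A''>0): A(-4)=-16. Local minima of B: B(-2)=-64, B(4)=-64.
So the global minimum of f is A(-4) + B(-2) − 2 = -16 − 64 − 2 = -82, attained at (-4, -2).

-82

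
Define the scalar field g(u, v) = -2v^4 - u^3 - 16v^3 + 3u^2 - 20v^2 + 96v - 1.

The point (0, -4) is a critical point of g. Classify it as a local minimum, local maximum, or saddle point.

The mixed partial ∂²g/∂u∂v is 0, so the Hessian at any point is diag(g_uu, g_vv) = diag(6(-u + 1), -8(3v^2 + 12v + 5)).
At (0, -4): H = diag(6, -40).
The eigenvalues have opposite signs, so H is indefinite: a saddle point.

saddle point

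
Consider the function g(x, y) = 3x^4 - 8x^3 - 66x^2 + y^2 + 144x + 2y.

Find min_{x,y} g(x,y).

-568

g(x,y) separates as P(x) + Q(y), so its minimum is min P + min Q.
P'(x) = 12(x - 4)(x - 1)(x + 3) vanishes at x ∈ {-3, 1, 4}; Q'(y) = 2y + 2 vanishes at y ∈ {-1}.
Local minima of P (where P''>0): P(-3)=-567, P(4)=-224. Local minima of Q: Q(-1)=-1.
So the global minimum of g is P(-3) + Q(-1) = -567 − 1 = -568, attained at (-3, -1).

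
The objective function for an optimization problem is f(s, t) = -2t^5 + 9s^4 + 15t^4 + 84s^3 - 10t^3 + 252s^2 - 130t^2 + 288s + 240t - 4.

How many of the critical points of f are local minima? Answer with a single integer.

f separates as a function of s plus a function of t, so ∇f=0 decouples.
∂f/∂s = 36(s + 1)(s + 2)(s + 4) = 0 at s ∈ {-4, -2, -1}; ∂f/∂t = -10(t - 4)(t - 3)(t - 1)(t + 2) = 0 at t ∈ {-2, 1, 3, 4}.
The Hessian is diagonal: diag(f_ss, f_tt). Second derivatives: f_ss(-4)=216, f_ss(-2)=-72, f_ss(-1)=108; f_tt(-2)=900, f_tt(1)=-180, f_tt(3)=100, f_tt(4)=-180.
Local minima occur where both diagonal entries positive: (-4, -2), (-4, 3), (-1, -2), (-1, 3). Count: 4.

4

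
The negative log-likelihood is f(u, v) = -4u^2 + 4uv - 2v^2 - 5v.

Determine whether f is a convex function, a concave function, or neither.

concave

f is quadratic, so its Hessian is the constant matrix H = [[-8, 4], [4, -4]].
det(H) = 16, tr(H) = -12.
det(H) > 0 and tr(H) < 0, so H is negative definite everywhere: concave.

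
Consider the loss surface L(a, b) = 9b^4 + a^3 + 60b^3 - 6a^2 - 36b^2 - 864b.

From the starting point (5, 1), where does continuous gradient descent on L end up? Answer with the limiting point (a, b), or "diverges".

L is separable, so gradient descent decouples: a follows -∂L/∂a, b follows -∂L/∂b.
∂L/∂a = 3a(a - 4); at a=5 this is 15, so a decreases.
∂L/∂b = 36(b - 2)(b + 3)(b + 4); at b=1 this is -720, so b increases.
a converges to its nearest critical value 4 (a local min of the a-part); b converges to 2. The iterate converges to (4, 2).

(4, 2)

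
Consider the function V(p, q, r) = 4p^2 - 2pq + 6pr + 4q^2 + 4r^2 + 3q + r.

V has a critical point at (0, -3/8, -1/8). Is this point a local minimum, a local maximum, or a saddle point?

local minimum

The Hessian is constant: H = [[8, -2, 6], [-2, 8, 0], [6, 0, 8]].
Leading principal minors: Δ₁ = 8, Δ₂ = 60, Δ₃ = 192.
All leading minors are positive, so H is positive definite: a local minimum.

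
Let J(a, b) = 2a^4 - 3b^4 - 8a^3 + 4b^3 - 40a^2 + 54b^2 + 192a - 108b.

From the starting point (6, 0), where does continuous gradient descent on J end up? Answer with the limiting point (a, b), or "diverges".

J is separable, so gradient descent decouples: a follows -∂J/∂a, b follows -∂J/∂b.
∂J/∂a = 8(a - 4)(a - 2)(a + 3); at a=6 this is 576, so a decreases.
∂J/∂b = -12(b - 3)(b - 1)(b + 3); at b=0 this is -108, so b increases.
a converges to its nearest critical value 4 (a local min of the a-part); b converges to 1. The iterate converges to (4, 1).

(4, 1)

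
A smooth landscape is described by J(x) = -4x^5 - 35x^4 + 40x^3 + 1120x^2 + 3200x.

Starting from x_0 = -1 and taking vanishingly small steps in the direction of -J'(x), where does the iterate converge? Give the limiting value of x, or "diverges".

J'(x) = -20(x - 4)(x + 2)(x + 4)(x + 5), so J'(-1) = 1200.
Gradient descent moves in the -J' direction, i.e. x is decreasing.
The nearest critical point in that direction is x = -2, where J'' = 720 > 0 (a local minimum). The iterate converges there.

-2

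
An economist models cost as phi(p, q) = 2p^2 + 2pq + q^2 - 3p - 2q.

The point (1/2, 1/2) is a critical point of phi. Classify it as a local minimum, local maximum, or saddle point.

local minimum

The Hessian of phi is constant: H = [[4, 2], [2, 2]].
det(H) = 4·2 − 2² = 4.
det(H) > 0 and tr(H) = 6 > 0, so H is positive definite and the point is a local minimum.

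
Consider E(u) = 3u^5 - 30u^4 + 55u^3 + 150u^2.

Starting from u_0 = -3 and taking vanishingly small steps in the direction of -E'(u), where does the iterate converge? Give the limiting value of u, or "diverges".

E'(u) = 15u(u - 5)(u - 4)(u + 1), so E'(-3) = 5040.
Gradient descent moves in the -E' direction, i.e. u is decreasing.
There is no critical point below u=-3, and E' keeps the same sign, so the iterate runs off to −∞.

diverges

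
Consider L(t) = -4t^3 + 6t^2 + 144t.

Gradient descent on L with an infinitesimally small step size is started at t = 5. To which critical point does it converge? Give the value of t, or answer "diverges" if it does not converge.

L'(t) = -12(t - 4)(t + 3), so L'(5) = -96.
Gradient descent moves in the -L' direction, i.e. t is increasing.
There is no critical point above t=5, and L' keeps the same sign, so the iterate runs off to +∞.

diverges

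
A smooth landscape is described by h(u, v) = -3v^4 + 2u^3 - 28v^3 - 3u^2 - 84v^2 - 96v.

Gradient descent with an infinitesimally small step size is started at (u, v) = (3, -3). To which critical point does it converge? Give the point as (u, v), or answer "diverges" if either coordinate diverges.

(1, -2)

h is separable, so gradient descent decouples: u follows -∂h/∂u, v follows -∂h/∂v.
∂h/∂u = 6u(u - 1); at u=3 this is 36, so u decreases.
∂h/∂v = -12(v + 1)(v + 2)(v + 4); at v=-3 this is -24, so v increases.
u converges to its nearest critical value 1 (a local min of the u-part); v converges to -2. The iterate converges to (1, -2).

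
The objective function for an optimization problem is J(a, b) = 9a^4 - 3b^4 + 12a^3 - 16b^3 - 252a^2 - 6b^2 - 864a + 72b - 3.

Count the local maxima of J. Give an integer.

J separates as a function of a plus a function of b, so ∇J=0 decouples.
∂J/∂a = 36(a - 4)(a + 2)(a + 3) = 0 at a ∈ {-3, -2, 4}; ∂J/∂b = -12(b - 1)(b + 2)(b + 3) = 0 at b ∈ {-3, -2, 1}.
The Hessian is diagonal: diag(J_aa, J_bb). Second derivatives: J_aa(-3)=252, J_aa(-2)=-216, J_aa(4)=1512; J_bb(-3)=-48, J_bb(-2)=36, J_bb(1)=-144.
Local maxima occur where both diagonal entries negative: (-2, -3), (-2, 1). Count: 2.

2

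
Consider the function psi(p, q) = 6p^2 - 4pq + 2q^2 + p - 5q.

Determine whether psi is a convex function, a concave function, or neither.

convex

psi is quadratic, so its Hessian is the constant matrix H = [[12, -4], [-4, 4]].
det(H) = 32, tr(H) = 16.
det(H) > 0 and tr(H) > 0, so H is positive definite everywhere: convex.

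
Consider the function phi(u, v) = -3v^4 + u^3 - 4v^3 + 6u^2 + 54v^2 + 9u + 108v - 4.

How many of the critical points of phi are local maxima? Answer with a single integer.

phi separates as a function of u plus a function of v, so ∇phi=0 decouples.
∂phi/∂u = 3(u + 1)(u + 3) = 0 at u ∈ {-3, -1}; ∂phi/∂v = -12(v - 3)(v + 1)(v + 3) = 0 at v ∈ {-3, -1, 3}.
The Hessian is diagonal: diag(phi_uu, phi_vv). Second derivatives: phi_uu(-3)=-6, phi_uu(-1)=6; phi_vv(-3)=-144, phi_vv(-1)=96, phi_vv(3)=-288.
Local maxima occur where both diagonal entries negative: (-3, -3), (-3, 3). Count: 2.

2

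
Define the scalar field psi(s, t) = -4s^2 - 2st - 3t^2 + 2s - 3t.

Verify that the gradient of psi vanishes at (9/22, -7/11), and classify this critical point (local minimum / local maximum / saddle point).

∇psi = (-8s - 2t + 2, -2s - 6t - 3); substituting (9/22, -7/11) gives ∇psi = (0, 0), so (9/22, -7/11) is indeed a critical point.
The Hessian of psi is constant: H = [[-8, -2], [-2, -6]].
det(H) = (-8)·(-6) − (-2)² = 44.
det(H) > 0 and tr(H) = -14 < 0, so H is negative definite and the point is a local maximum.

local maximum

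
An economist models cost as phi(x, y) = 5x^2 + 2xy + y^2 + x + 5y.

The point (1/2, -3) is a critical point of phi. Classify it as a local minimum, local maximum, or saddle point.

local minimum

The Hessian of phi is constant: H = [[10, 2], [2, 2]].
det(H) = 10·2 − 2² = 16.
det(H) > 0 and tr(H) = 12 > 0, so H is positive definite and the point is a local minimum.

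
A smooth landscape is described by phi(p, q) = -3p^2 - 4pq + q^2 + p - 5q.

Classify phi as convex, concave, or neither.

neither

phi is quadratic, so its Hessian is the constant matrix H = [[-6, -4], [-4, 2]].
det(H) = -28, tr(H) = -4.
det(H) < 0, so H is indefinite: neither convex nor concave.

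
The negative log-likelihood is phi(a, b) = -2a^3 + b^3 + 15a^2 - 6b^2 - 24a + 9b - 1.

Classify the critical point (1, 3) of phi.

local minimum

The mixed partial ∂²phi/∂a∂b is 0, so the Hessian at any point is diag(phi_aa, phi_bb) = diag(6(-2a + 5), 6(b - 2)).
At (1, 3): H = diag(18, 6).
Both eigenvalues are positive, so H is positive definite: a local minimum.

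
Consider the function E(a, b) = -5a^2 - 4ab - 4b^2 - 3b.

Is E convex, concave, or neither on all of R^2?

concave

E is quadratic, so its Hessian is the constant matrix H = [[-10, -4], [-4, -8]].
det(H) = 64, tr(H) = -18.
det(H) > 0 and tr(H) < 0, so H is negative definite everywhere: concave.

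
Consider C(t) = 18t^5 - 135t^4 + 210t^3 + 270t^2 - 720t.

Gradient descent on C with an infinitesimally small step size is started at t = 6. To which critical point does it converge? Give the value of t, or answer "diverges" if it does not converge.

C'(t) = 90(t - 4)(t - 2)(t - 1)(t + 1), so C'(6) = 25200.
Gradient descent moves in the -C' direction, i.e. t is decreasing.
The nearest critical point in that direction is t = 4, where C'' = 2700 > 0 (a local minimum). The iterate converges there.

4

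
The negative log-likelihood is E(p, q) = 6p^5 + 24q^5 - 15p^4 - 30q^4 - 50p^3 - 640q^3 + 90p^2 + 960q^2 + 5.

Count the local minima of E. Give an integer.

4

E separates as a function of p plus a function of q, so ∇E=0 decouples.
∂E/∂p = 30p(p - 3)(p - 1)(p + 2) = 0 at p ∈ {-2, 0, 1, 3}; ∂E/∂q = 120q(q - 4)(q - 1)(q + 4) = 0 at q ∈ {-4, 0, 1, 4}.
The Hessian is diagonal: diag(E_pp, E_qq). Second derivatives: E_pp(-2)=-900, E_pp(0)=180, E_pp(1)=-180, E_pp(3)=900; E_qq(-4)=-19200, E_qq(0)=1920, E_qq(1)=-1800, E_qq(4)=11520.
Local minima occur where both diagonal entries positive: (0, 0), (0, 4), (3, 0), (3, 4). Count: 4.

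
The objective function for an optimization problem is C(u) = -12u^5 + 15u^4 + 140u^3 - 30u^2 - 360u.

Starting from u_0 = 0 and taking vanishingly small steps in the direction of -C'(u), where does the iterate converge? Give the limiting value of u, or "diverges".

1

C'(u) = -60(u - 3)(u - 1)(u + 1)(u + 2), so C'(0) = -360.
Gradient descent moves in the -C' direction, i.e. u is increasing.
The nearest critical point in that direction is u = 1, where C'' = 720 > 0 (a local minimum). The iterate converges there.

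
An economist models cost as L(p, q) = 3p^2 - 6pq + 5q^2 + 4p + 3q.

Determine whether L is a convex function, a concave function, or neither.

L is quadratic, so its Hessian is the constant matrix H = [[6, -6], [-6, 10]].
det(H) = 24, tr(H) = 16.
det(H) > 0 and tr(H) > 0, so H is positive definite everywhere: convex.

convex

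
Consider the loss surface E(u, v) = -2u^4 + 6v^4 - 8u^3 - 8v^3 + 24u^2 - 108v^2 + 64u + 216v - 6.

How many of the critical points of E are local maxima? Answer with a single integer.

2

E separates as a function of u plus a function of v, so ∇E=0 decouples.
∂E/∂u = -8(u - 2)(u + 1)(u + 4) = 0 at u ∈ {-4, -1, 2}; ∂E/∂v = 24(v - 3)(v - 1)(v + 3) = 0 at v ∈ {-3, 1, 3}.
The Hessian is diagonal: diag(E_uu, E_vv). Second derivatives: E_uu(-4)=-144, E_uu(-1)=72, E_uu(2)=-144; E_vv(-3)=576, E_vv(1)=-192, E_vv(3)=288.
Local maxima occur where both diagonal entries negative: (-4, 1), (2, 1). Count: 2.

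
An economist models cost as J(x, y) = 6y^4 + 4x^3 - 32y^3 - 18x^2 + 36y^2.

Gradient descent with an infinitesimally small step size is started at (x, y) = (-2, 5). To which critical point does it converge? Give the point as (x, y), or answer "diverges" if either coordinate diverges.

diverges

J is separable, so gradient descent decouples: x follows -∂J/∂x, y follows -∂J/∂y.
∂J/∂x = 12x(x - 3); at x=-2 this is 120, so x decreases.
∂J/∂y = 24y(y - 3)(y - 1); at y=5 this is 960, so y decreases.
The x-coordinate has no critical point in that direction and runs off to infinity.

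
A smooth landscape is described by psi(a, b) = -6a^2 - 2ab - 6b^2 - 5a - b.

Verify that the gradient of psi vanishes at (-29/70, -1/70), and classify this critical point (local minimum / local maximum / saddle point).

local maximum

∇psi = (-12a - 2b - 5, -2a - 12b - 1); substituting (-29/70, -1/70) gives ∇psi = (0, 0), so (-29/70, -1/70) is indeed a critical point.
The Hessian of psi is constant: H = [[-12, -2], [-2, -12]].
det(H) = (-12)·(-12) − (-2)² = 140.
det(H) > 0 and tr(H) = -24 < 0, so H is negative definite and the point is a local maximum.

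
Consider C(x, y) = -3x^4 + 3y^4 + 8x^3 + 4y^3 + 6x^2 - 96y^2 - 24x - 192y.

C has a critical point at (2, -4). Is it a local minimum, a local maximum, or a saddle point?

saddle point

The mixed partial ∂²C/∂x∂y is 0, so the Hessian at any point is diag(C_xx, C_yy) = diag(12(-3x^2 + 4x + 1), 12(3y^2 + 2y - 16)).
At (2, -4): H = diag(-36, 288).
The eigenvalues have opposite signs, so H is indefinite: a saddle point.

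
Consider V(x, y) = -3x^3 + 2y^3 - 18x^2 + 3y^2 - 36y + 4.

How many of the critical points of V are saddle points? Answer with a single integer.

2

V separates as a function of x plus a function of y, so ∇V=0 decouples.
∂V/∂x = -9x(x + 4) = 0 at x ∈ {-4, 0}; ∂V/∂y = 6(y - 2)(y + 3) = 0 at y ∈ {-3, 2}.
The Hessian is diagonal: diag(V_xx, V_yy). Second derivatives: V_xx(-4)=36, V_xx(0)=-36; V_yy(-3)=-30, V_yy(2)=30.
Saddle points occur where the two diagonal entries have opposite signs: (-4, -3), (0, 2). Count: 2.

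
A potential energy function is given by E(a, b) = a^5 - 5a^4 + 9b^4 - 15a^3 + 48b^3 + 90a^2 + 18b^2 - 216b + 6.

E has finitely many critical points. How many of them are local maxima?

E separates as a function of a plus a function of b, so ∇E=0 decouples.
∂E/∂a = 5a(a - 4)(a - 3)(a + 3) = 0 at a ∈ {-3, 0, 3, 4}; ∂E/∂b = 36(b - 1)(b + 2)(b + 3) = 0 at b ∈ {-3, -2, 1}.
The Hessian is diagonal: diag(E_aa, E_bb). Second derivatives: E_aa(-3)=-630, E_aa(0)=180, E_aa(3)=-90, E_aa(4)=140; E_bb(-3)=144, E_bb(-2)=-108, E_bb(1)=432.
Local maxima occur where both diagonal entries negative: (-3, -2), (3, -2). Count: 2.

2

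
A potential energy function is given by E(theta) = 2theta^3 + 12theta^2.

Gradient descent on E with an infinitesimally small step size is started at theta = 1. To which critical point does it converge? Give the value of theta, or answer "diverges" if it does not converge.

0

E'(theta) = 6theta(theta + 4), so E'(1) = 30.
Gradient descent moves in the -E' direction, i.e. theta is decreasing.
The nearest critical point in that direction is theta = 0, where E'' = 24 > 0 (a local minimum). The iterate converges there.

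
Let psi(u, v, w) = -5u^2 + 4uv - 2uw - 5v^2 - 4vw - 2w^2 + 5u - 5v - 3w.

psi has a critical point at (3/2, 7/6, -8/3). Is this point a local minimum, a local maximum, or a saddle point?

The Hessian is constant: H = [[-10, 4, -2], [4, -10, -4], [-2, -4, -4]].
Leading principal minors: Δ₁ = -10, Δ₂ = 84, Δ₃ = -72.
The minors alternate sign starting negative (−, +, −), so H is negative definite: a local maximum.

local maximum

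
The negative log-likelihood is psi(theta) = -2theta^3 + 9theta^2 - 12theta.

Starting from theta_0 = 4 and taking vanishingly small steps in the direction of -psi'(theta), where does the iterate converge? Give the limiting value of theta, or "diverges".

diverges

psi'(theta) = -6(theta - 2)(theta - 1), so psi'(4) = -36.
Gradient descent moves in the -psi' direction, i.e. theta is increasing.
There is no critical point above theta=4, and psi' keeps the same sign, so the iterate runs off to +∞.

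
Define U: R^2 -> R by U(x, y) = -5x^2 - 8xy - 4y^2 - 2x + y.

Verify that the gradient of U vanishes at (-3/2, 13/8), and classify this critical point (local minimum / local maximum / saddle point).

∇U = (-10x - 8y - 2, -8x - 8y + 1); substituting (-3/2, 13/8) gives ∇U = (0, 0), so (-3/2, 13/8) is indeed a critical point.
The Hessian of U is constant: H = [[-10, -8], [-8, -8]].
det(H) = (-10)·(-8) − (-8)² = 16.
det(H) > 0 and tr(H) = -18 < 0, so H is negative definite and the point is a local maximum.

local maximum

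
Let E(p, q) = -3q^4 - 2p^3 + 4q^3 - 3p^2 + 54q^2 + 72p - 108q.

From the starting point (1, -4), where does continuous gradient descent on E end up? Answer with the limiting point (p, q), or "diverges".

E is separable, so gradient descent decouples: p follows -∂E/∂p, q follows -∂E/∂q.
∂E/∂p = -6(p - 3)(p + 4); at p=1 this is 60, so p decreases.
∂E/∂q = -12(q - 3)(q - 1)(q + 3); at q=-4 this is 420, so q decreases.
The q-coordinate has no critical point in that direction and runs off to infinity.

diverges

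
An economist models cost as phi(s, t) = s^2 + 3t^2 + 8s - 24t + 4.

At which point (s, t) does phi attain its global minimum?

phi(s,t) separates as P(s) + Q(t) + 4, so its minimum is min P + min Q + 4.
P'(s) = 2s + 8 vanishes at s ∈ {-4}; Q'(t) = 6(t - 4) vanishes at t ∈ {4}.
Local minima of P (where P''>0): P(-4)=-16. Local minima of Q: Q(4)=-48.
So the global minimum of phi is P(-4) + Q(4) + 4 = -16 − 48 + 4 = -60, attained at (-4, 4).

(-4, 4)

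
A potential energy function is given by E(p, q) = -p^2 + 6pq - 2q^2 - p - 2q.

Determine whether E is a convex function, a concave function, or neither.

E is quadratic, so its Hessian is the constant matrix H = [[-2, 6], [6, -4]].
det(H) = -28, tr(H) = -6.
det(H) < 0, so H is indefinite: neither convex nor concave.

neither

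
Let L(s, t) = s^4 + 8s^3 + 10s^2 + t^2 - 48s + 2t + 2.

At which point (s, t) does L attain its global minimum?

(1, -1)

L(s,t) separates as P(s) + Q(t) + 2, so its minimum is min P + min Q + 2.
P'(s) = 4(s - 1)(s + 3)(s + 4) vanishes at s ∈ {-4, -3, 1}; Q'(t) = 2(t + 1) vanishes at t ∈ {-1}.
Local minima of P (where P''>0): P(-4)=96, P(1)=-29. Local minima of Q: Q(-1)=-1.
So the global minimum of L is P(1) + Q(-1) + 2 = -29 − 1 + 2 = -28, attained at (1, -1).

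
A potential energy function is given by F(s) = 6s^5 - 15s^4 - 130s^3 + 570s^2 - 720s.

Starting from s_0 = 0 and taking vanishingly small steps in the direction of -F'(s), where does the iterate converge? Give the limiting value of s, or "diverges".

1

F'(s) = 30(s - 3)(s - 2)(s - 1)(s + 4), so F'(0) = -720.
Gradient descent moves in the -F' direction, i.e. s is increasing.
The nearest critical point in that direction is s = 1, where F'' = 300 > 0 (a local minimum). The iterate converges there.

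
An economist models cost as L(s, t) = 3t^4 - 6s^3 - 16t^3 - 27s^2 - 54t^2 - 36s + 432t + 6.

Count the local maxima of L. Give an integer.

1

L separates as a function of s plus a function of t, so ∇L=0 decouples.
∂L/∂s = -18(s + 1)(s + 2) = 0 at s ∈ {-2, -1}; ∂L/∂t = 12(t - 4)(t - 3)(t + 3) = 0 at t ∈ {-3, 3, 4}.
The Hessian is diagonal: diag(L_ss, L_tt). Second derivatives: L_ss(-2)=18, L_ss(-1)=-18; L_tt(-3)=504, L_tt(3)=-72, L_tt(4)=84.
Local maxima occur where both diagonal entries negative: (-1, 3). Count: 1.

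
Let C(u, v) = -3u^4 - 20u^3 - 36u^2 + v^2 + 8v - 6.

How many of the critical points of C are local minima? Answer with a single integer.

1

C separates as a function of u plus a function of v, so ∇C=0 decouples.
∂C/∂u = -12u(u + 2)(u + 3) = 0 at u ∈ {-3, -2, 0}; ∂C/∂v = 2(v + 4) = 0 at v ∈ {-4}.
The Hessian is diagonal: diag(C_uu, C_vv). Second derivatives: C_uu(-3)=-36, C_uu(-2)=24, C_uu(0)=-72; C_vv(-4)=2.
Local minima occur where both diagonal entries positive: (-2, -4). Count: 1.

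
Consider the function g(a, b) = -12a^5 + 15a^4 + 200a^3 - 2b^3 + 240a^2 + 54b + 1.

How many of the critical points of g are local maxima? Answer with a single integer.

2

g separates as a function of a plus a function of b, so ∇g=0 decouples.
∂g/∂a = -60a(a - 4)(a + 1)(a + 2) = 0 at a ∈ {-2, -1, 0, 4}; ∂g/∂b = -6(b - 3)(b + 3) = 0 at b ∈ {-3, 3}.
The Hessian is diagonal: diag(g_aa, g_bb). Second derivatives: g_aa(-2)=720, g_aa(-1)=-300, g_aa(0)=480, g_aa(4)=-7200; g_bb(-3)=36, g_bb(3)=-36.
Local maxima occur where both diagonal entries negative: (-1, 3), (4, 3). Count: 2.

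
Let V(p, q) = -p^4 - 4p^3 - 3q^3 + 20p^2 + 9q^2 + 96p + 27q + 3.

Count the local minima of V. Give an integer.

1

V separates as a function of p plus a function of q, so ∇V=0 decouples.
∂V/∂p = -4(p - 3)(p + 2)(p + 4) = 0 at p ∈ {-4, -2, 3}; ∂V/∂q = -9(q - 3)(q + 1) = 0 at q ∈ {-1, 3}.
The Hessian is diagonal: diag(V_pp, V_qq). Second derivatives: V_pp(-4)=-56, V_pp(-2)=40, V_pp(3)=-140; V_qq(-1)=36, V_qq(3)=-36.
Local minima occur where both diagonal entries positive: (-2, -1). Count: 1.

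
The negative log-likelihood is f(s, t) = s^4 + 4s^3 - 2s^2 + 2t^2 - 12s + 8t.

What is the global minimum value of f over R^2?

-17

f(s,t) separates as P(s) + Q(t), so its minimum is min P + min Q.
P'(s) = 4(s - 1)(s + 1)(s + 3) vanishes at s ∈ {-3, -1, 1}; Q'(t) = 4(t + 2) vanishes at t ∈ {-2}.
Local minima of P (where P''>0): P(-3)=-9, P(1)=-9. Local minima of Q: Q(-2)=-8.
So the global minimum of f is P(-3) + Q(-2) = -9 − 8 = -17, attained at (-3, -2).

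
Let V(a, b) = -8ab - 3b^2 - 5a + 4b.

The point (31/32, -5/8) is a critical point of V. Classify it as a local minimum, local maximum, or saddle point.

The Hessian of V is constant: H = [[0, -8], [-8, -6]].
det(H) = 0·(-6) − (-8)² = -64.
Since det(H) < 0, H is indefinite and the critical point is a saddle point.

saddle point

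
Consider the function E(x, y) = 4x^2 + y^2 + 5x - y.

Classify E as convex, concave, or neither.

E is quadratic, so its Hessian is the constant matrix H = [[8, 0], [0, 2]].
det(H) = 16, tr(H) = 10.
det(H) > 0 and tr(H) > 0, so H is positive definite everywhere: convex.

convex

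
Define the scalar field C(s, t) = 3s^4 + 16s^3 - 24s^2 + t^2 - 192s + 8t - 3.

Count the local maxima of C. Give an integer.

C separates as a function of s plus a function of t, so ∇C=0 decouples.
∂C/∂s = 12(s - 2)(s + 2)(s + 4) = 0 at s ∈ {-4, -2, 2}; ∂C/∂t = 2(t + 4) = 0 at t ∈ {-4}.
The Hessian is diagonal: diag(C_ss, C_tt). Second derivatives: C_ss(-4)=144, C_ss(-2)=-96, C_ss(2)=288; C_tt(-4)=2.
Local maxima occur where both diagonal entries negative: none. Count: 0.

0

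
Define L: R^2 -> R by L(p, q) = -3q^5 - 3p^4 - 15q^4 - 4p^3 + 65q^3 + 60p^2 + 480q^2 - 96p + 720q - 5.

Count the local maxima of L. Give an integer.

4

L separates as a function of p plus a function of q, so ∇L=0 decouples.
∂L/∂p = -12(p - 2)(p - 1)(p + 4) = 0 at p ∈ {-4, 1, 2}; ∂L/∂q = -15(q - 4)(q + 1)(q + 3)(q + 4) = 0 at q ∈ {-4, -3, -1, 4}.
The Hessian is diagonal: diag(L_pp, L_qq). Second derivatives: L_pp(-4)=-360, L_pp(1)=60, L_pp(2)=-72; L_qq(-4)=360, L_qq(-3)=-210, L_qq(-1)=450, L_qq(4)=-4200.
Local maxima occur where both diagonal entries negative: (-4, -3), (-4, 4), (2, -3), (2, 4). Count: 4.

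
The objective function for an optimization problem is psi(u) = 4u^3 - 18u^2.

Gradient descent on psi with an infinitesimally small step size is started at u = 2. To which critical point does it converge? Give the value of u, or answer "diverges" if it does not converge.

psi'(u) = 12u(u - 3), so psi'(2) = -24.
Gradient descent moves in the -psi' direction, i.e. u is increasing.
The nearest critical point in that direction is u = 3, where psi'' = 36 > 0 (a local minimum). The iterate converges there.

3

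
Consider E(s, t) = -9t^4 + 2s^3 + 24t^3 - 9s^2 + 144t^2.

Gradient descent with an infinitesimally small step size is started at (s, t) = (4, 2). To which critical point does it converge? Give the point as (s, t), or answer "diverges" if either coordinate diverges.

E is separable, so gradient descent decouples: s follows -∂E/∂s, t follows -∂E/∂t.
∂E/∂s = 6s(s - 3); at s=4 this is 24, so s decreases.
∂E/∂t = -36t(t - 4)(t + 2); at t=2 this is 576, so t decreases.
s converges to its nearest critical value 3 (a local min of the s-part); t converges to 0. The iterate converges to (3, 0).

(3, 0)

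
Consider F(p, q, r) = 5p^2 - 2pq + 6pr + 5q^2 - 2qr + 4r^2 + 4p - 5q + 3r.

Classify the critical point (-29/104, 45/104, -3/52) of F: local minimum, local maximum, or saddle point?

local minimum

The Hessian is constant: H = [[10, -2, 6], [-2, 10, -2], [6, -2, 8]].
Leading principal minors: Δ₁ = 10, Δ₂ = 96, Δ₃ = 416.
All leading minors are positive, so H is positive definite: a local minimum.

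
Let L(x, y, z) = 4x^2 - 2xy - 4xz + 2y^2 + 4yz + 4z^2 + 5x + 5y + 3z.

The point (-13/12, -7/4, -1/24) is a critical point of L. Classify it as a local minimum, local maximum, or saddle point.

local minimum

The Hessian is constant: H = [[8, -2, -4], [-2, 4, 4], [-4, 4, 8]].
Leading principal minors: Δ₁ = 8, Δ₂ = 28, Δ₃ = 96.
All leading minors are positive, so H is positive definite: a local minimum.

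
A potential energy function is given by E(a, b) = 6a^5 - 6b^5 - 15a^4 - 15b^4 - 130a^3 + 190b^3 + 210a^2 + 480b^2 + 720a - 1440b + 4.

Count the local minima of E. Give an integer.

4

E separates as a function of a plus a function of b, so ∇E=0 decouples.
∂E/∂a = 30(a - 4)(a - 2)(a + 1)(a + 3) = 0 at a ∈ {-3, -1, 2, 4}; ∂E/∂b = -30(b - 4)(b - 1)(b + 3)(b + 4) = 0 at b ∈ {-4, -3, 1, 4}.
The Hessian is diagonal: diag(E_aa, E_bb). Second derivatives: E_aa(-3)=-2100, E_aa(-1)=900, E_aa(2)=-900, E_aa(4)=2100; E_bb(-4)=1200, E_bb(-3)=-840, E_bb(1)=1800, E_bb(4)=-5040.
Local minima occur where both diagonal entries positive: (-1, -4), (-1, 1), (4, -4), (4, 1). Count: 4.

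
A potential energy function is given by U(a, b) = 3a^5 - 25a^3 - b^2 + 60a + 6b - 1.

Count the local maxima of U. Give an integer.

U separates as a function of a plus a function of b, so ∇U=0 decouples.
∂U/∂a = 15(a - 2)(a - 1)(a + 1)(a + 2) = 0 at a ∈ {-2, -1, 1, 2}; ∂U/∂b = -2(b - 3) = 0 at b ∈ {3}.
The Hessian is diagonal: diag(U_aa, U_bb). Second derivatives: U_aa(-2)=-180, U_aa(-1)=90, U_aa(1)=-90, U_aa(2)=180; U_bb(3)=-2.
Local maxima occur where both diagonal entries negative: (-2, 3), (1, 3). Count: 2.

2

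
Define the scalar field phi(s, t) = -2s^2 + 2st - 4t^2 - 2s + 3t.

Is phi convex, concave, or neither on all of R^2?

concave

phi is quadratic, so its Hessian is the constant matrix H = [[-4, 2], [2, -8]].
det(H) = 28, tr(H) = -12.
det(H) > 0 and tr(H) < 0, so H is negative definite everywhere: concave.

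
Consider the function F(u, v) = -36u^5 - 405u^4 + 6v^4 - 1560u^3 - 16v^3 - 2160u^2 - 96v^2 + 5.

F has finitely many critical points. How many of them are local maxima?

F separates as a function of u plus a function of v, so ∇F=0 decouples.
∂F/∂u = -180u(u + 2)(u + 3)(u + 4) = 0 at u ∈ {-4, -3, -2, 0}; ∂F/∂v = 24v(v - 4)(v + 2) = 0 at v ∈ {-2, 0, 4}.
The Hessian is diagonal: diag(F_uu, F_vv). Second derivatives: F_uu(-4)=1440, F_uu(-3)=-540, F_uu(-2)=720, F_uu(0)=-4320; F_vv(-2)=288, F_vv(0)=-192, F_vv(4)=576.
Local maxima occur where both diagonal entries negative: (-3, 0), (0, 0). Count: 2.

2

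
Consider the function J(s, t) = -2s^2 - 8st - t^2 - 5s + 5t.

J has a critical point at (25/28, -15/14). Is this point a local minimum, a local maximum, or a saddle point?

The Hessian of J is constant: H = [[-4, -8], [-8, -2]].
det(H) = (-4)·(-2) − (-8)² = -56.
Since det(H) < 0, H is indefinite and the critical point is a saddle point.

saddle point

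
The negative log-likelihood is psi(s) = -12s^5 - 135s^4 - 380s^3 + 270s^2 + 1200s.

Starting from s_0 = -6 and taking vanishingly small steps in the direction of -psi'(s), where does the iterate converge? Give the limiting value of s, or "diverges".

psi'(s) = -60(s - 1)(s + 1)(s + 4)(s + 5), so psi'(-6) = -4200.
Gradient descent moves in the -psi' direction, i.e. s is increasing.
The nearest critical point in that direction is s = -5, where psi'' = 1440 > 0 (a local minimum). The iterate converges there.

-5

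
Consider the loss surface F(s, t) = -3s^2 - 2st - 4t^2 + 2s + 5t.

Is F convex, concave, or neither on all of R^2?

concave

F is quadratic, so its Hessian is the constant matrix H = [[-6, -2], [-2, -8]].
det(H) = 44, tr(H) = -14.
det(H) > 0 and tr(H) < 0, so H is negative definite everywhere: concave.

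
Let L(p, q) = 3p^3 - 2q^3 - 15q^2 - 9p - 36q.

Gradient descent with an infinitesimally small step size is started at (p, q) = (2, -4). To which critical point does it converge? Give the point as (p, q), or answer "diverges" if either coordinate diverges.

L is separable, so gradient descent decouples: p follows -∂L/∂p, q follows -∂L/∂q.
∂L/∂p = 9(p - 1)(p + 1); at p=2 this is 27, so p decreases.
∂L/∂q = -6(q + 2)(q + 3); at q=-4 this is -12, so q increases.
p converges to its nearest critical value 1 (a local min of the p-part); q converges to -3. The iterate converges to (1, -3).

(1, -3)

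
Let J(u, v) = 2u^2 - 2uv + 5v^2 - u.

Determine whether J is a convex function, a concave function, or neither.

convex

J is quadratic, so its Hessian is the constant matrix H = [[4, -2], [-2, 10]].
det(H) = 36, tr(H) = 14.
det(H) > 0 and tr(H) > 0, so H is positive definite everywhere: convex.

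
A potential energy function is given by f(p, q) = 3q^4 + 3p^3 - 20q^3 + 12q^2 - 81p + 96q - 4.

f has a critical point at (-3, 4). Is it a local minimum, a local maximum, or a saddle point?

The mixed partial ∂²f/∂p∂q is 0, so the Hessian at any point is diag(f_pp, f_qq) = diag(18p, 12(3q^2 - 10q + 2)).
At (-3, 4): H = diag(-54, 120).
The eigenvalues have opposite signs, so H is indefinite: a saddle point.

saddle point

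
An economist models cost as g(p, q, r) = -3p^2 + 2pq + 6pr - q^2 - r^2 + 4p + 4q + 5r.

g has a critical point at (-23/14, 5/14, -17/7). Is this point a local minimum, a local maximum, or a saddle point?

The Hessian is constant: H = [[-6, 2, 6], [2, -2, 0], [6, 0, -2]].
Leading principal minors: Δ₁ = -6, Δ₂ = 8, Δ₃ = 56.
The minors fit neither the all-positive nor the alternating-sign pattern, so H is indefinite: a saddle point.

saddle point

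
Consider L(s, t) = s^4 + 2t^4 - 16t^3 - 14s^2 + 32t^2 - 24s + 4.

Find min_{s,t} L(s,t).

-113

L(s,t) separates as P(s) + Q(t) + 4, so its minimum is min P + min Q + 4.
P'(s) = 4(s - 3)(s + 1)(s + 2) vanishes at s ∈ {-2, -1, 3}; Q'(t) = 8t(t - 4)(t - 2) vanishes at t ∈ {0, 2, 4}.
Local minima of P (where P''>0): P(-2)=8, P(3)=-117. Local minima of Q: Q(0)=0, Q(4)=0.
So the global minimum of L is P(3) + Q(0) + 4 = -117 + 0 + 4 = -113, attained at (3, 0).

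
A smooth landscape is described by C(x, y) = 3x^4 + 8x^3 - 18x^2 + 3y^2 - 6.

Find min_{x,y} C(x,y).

-141

C(x,y) separates as P(x) + Q(y) − 6, so its minimum is min P + min Q − 6.
P'(x) = 12x(x - 1)(x + 3) vanishes at x ∈ {-3, 0, 1}; Q'(y) = 6y vanishes at y ∈ {0}.
Local minima of P (where P''>0): P(-3)=-135, P(1)=-7. Local minima of Q: Q(0)=0.
So the global minimum of C is P(-3) + Q(0) − 6 = -135 + 0 − 6 = -141, attained at (-3, 0).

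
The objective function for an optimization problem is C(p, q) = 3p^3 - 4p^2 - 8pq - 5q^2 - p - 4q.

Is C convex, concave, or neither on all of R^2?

The term 3p^3 is cubic, so the Hessian is not constant.
∂²C/∂p² = 18p - 8, which takes both signs as p varies (negative for sufficiently negative p). A diagonal entry of the Hessian changing sign means the Hessian is neither positive- nor negative-semidefinite on all of R^2.

neither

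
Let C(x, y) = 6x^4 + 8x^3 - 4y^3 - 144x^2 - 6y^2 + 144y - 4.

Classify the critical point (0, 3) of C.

local maximum

The mixed partial ∂²C/∂x∂y is 0, so the Hessian at any point is diag(C_xx, C_yy) = diag(24(3x^2 + 2x - 12), -12(2y + 1)).
At (0, 3): H = diag(-288, -84).
Both eigenvalues are negative, so H is negative definite: a local maximum.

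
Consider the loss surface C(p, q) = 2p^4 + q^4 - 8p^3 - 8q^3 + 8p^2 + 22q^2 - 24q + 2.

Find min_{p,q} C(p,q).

C(p,q) separates as A(p) + B(q) + 2, so its minimum is min A + min B + 2.
A'(p) = 8p(p - 2)(p - 1) vanishes at p ∈ {0, 1, 2}; B'(q) = 4(q - 3)(q - 2)(q - 1) vanishes at q ∈ {1, 2, 3}.
Local minima of A (where A''>0): A(0)=0, A(2)=0. Local minima of B: B(1)=-9, B(3)=-9.
So the global minimum of C is A(0) + B(1) + 2 = 0 − 9 + 2 = -7, attained at (0, 1).

-7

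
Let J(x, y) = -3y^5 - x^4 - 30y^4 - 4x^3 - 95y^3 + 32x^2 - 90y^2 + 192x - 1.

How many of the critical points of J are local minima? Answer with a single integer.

2

J separates as a function of x plus a function of y, so ∇J=0 decouples.
∂J/∂x = -4(x - 4)(x + 3)(x + 4) = 0 at x ∈ {-4, -3, 4}; ∂J/∂y = -15y(y + 1)(y + 3)(y + 4) = 0 at y ∈ {-4, -3, -1, 0}.
The Hessian is diagonal: diag(J_xx, J_yy). Second derivatives: J_xx(-4)=-32, J_xx(-3)=28, J_xx(4)=-224; J_yy(-4)=180, J_yy(-3)=-90, J_yy(-1)=90, J_yy(0)=-180.
Local minima occur where both diagonal entries positive: (-3, -4), (-3, -1). Count: 2.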